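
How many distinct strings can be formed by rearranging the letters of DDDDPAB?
7! / (1! × 1! × 1! × 4!) = 210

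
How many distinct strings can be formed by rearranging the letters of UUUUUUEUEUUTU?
13! / (2! × 10! × 1!) = 858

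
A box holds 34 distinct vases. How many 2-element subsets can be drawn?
C(34,2) = 34!/(2!×32!) = 561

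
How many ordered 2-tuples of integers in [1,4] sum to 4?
Coefficient of x^4 in (x + x² + ... + x^4)^2. By inclusion-exclusion on dice exceeding 4: Σ_j (-1)^j C(2,j)·C(4-1-4j, 1) = C(2,0)·C(3,1) = 1·3 = 3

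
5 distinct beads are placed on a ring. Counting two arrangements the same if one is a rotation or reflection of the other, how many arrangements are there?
(5-1)!/2 = 24/2 = 12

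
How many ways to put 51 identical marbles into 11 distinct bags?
C(51+11-1, 11-1) = C(61, 10) = 90177170226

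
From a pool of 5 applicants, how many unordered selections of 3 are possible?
C(5,3) = 5!/(3!×2!) = 10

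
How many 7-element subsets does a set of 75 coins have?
C(75,7) = 75!/(7!×68!) = 1984829850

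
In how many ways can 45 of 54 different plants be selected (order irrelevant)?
C(54,45) = 54!/(45!×9!) = 5317936260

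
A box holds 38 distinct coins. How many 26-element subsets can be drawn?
C(38,26) = 38!/(26!×12!) = 2707475148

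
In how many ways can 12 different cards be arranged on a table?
12! = 479001600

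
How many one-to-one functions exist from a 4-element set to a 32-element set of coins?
P(32,4) = 32!/(32-4)! = 863040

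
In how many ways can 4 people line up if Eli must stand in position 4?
Fix one position: (4-1)! = 6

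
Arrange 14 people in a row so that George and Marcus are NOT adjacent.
Total - adjacent = 14! - (14-1)!×2 = 87178291200 - 12454041600 = 74724249600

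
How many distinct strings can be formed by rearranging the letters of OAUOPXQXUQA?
11! / (2! × 1! × 2! × 2! × 2! × 2!) = 1247400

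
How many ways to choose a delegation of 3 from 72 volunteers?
C(72,3) = 72!/(3!×69!) = 59640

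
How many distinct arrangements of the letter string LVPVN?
5! / (1! × 1! × 2! × 1!) = 60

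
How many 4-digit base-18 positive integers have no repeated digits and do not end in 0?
Last digit: 17 nonzero choices. First digit: 16 (nonzero, ≠last). Middle 2: P(16,2) = 240. Total = 65280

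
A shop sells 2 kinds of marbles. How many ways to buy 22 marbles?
C(22+2-1, 2-1) = C(23, 1) = 23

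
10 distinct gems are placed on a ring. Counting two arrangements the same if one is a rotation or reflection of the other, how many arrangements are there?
(10-1)!/2 = 362880/2 = 181440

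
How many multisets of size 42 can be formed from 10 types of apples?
C(42+10-1, 10-1) = C(51, 9) = 3042312350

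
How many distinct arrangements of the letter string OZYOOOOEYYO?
11! / (1! × 3! × 1! × 6!) = 9240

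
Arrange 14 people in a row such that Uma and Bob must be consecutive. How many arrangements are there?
Treat the 2 as one block: (14-2+1)! × 2! = 6227020800 × 2 = 12454041600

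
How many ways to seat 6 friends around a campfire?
Circular: fix one position, arrange the rest. (6-1)! = 120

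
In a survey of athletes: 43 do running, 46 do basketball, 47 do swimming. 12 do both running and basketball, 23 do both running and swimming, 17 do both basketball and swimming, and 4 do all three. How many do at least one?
|A∪B∪C| = 43+46+47-12-23-17+4 = 88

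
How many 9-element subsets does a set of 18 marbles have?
C(18,9) = 18!/(9!×9!) = 48620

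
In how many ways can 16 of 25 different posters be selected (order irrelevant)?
C(25,16) = 25!/(16!×9!) = 2042975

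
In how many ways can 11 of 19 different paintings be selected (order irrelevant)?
C(19,11) = 19!/(11!×8!) = 75582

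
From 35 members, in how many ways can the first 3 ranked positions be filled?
P(35,3) = 35!/(35-3)! = 39270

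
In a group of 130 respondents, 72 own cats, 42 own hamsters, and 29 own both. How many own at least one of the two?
|A∪B| = |A| + |B| - |A∩B| = 72 + 42 - 29 = 85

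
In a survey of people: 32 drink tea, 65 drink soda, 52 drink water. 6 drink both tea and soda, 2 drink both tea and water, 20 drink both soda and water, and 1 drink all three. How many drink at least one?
|A∪B∪C| = 32+65+52-6-2-20+1 = 122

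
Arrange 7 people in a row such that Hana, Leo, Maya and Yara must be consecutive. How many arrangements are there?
Treat the 4 as one block: (7-4+1)! × 4! = 24 × 24 = 576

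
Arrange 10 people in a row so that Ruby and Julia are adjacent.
Treat as block: (10-1)! × 2! = 362880 × 2 = 725760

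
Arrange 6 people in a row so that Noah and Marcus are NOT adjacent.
Total - adjacent = 6! - (6-1)!×2 = 720 - 240 = 480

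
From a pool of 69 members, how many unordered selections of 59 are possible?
C(69,59) = 69!/(59!×10!) = 340032449328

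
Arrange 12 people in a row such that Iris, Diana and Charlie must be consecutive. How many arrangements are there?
Treat the 3 as one block: (12-3+1)! × 3! = 3628800 × 6 = 21772800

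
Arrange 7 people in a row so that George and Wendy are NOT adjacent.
Total - adjacent = 7! - (7-1)!×2 = 5040 - 1440 = 3600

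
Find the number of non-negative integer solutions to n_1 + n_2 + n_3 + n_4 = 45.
C(45+4-1, 4-1) = C(48, 3) = 17296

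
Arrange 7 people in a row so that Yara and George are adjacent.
Treat as block: (7-1)! × 2! = 720 × 2 = 1440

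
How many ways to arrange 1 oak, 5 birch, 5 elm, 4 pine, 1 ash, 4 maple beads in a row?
20! / (1! × 5! × 5! × 4! × 1! × 4!) = 293318625600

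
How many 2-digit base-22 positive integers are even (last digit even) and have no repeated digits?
Last∈{0,2,4,6,8,10,12,14,16,18,20}. Last=0: 21. Last nonzero: 10×20×P(20,0) = 200. Total = 221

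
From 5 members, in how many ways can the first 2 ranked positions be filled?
P(5,2) = 5!/(5-2)! = 20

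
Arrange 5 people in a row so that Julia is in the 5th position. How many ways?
Fix one position: (5-1)! = 24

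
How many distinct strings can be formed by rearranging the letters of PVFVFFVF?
8! / (4! × 3! × 1!) = 280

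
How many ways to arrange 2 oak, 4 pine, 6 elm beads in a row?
12! / (2! × 4! × 6!) = 13860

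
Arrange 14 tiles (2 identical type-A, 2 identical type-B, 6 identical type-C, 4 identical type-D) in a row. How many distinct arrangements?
14! / (2! × 2! × 6! × 4!) = 1261260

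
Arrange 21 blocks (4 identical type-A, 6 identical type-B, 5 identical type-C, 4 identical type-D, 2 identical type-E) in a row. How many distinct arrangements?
21! / (4! × 6! × 5! × 4! × 2!) = 513307594800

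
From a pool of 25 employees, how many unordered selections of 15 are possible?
C(25,15) = 25!/(15!×10!) = 3268760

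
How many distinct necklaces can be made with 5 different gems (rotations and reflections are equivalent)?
(5-1)!/2 = 24/2 = 12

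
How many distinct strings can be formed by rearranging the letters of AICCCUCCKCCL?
12! / (1! × 1! × 7! × 1! × 1! × 1!) = 95040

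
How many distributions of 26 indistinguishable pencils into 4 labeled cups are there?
C(26+4-1, 4-1) = C(29, 3) = 3654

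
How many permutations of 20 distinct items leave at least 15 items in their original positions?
Exactly j fixed points: C(20,j)·!(20-j); sum over j ≥ 15 (derangement numbers via !m = (m-1)·(!(m-1) + !(m-2)): !0..!5 = 1, 0, 1, 2, 9, 44). Σ_{j=15}^{20} C(20,j)·!(20-j) = C(20,15)·!5 + C(20,16)·!4 + C(20,17)·!3 + C(20,18)·!2 + C(20,19)·!1 + C(20,20)·!0 = 15504·44 + 4845·9 + 1140·2 + 190·1 + 20·0 + 1·1 = 728252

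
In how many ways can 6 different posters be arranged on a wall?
6! = 720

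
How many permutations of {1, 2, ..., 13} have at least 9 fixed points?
Exactly j fixed points: C(13,j)·!(13-j); sum over j ≥ 9 (derangement numbers via !m = (m-1)·(!(m-1) + !(m-2)): !0..!4 = 1, 0, 1, 2, 9). Σ_{j=9}^{13} C(13,j)·!(13-j) = C(13,9)·!4 + C(13,10)·!3 + C(13,11)·!2 + C(13,12)·!1 + C(13,13)·!0 = 715·9 + 286·2 + 78·1 + 13·0 + 1·1 = 7086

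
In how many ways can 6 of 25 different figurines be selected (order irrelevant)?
C(25,6) = 25!/(6!×19!) = 177100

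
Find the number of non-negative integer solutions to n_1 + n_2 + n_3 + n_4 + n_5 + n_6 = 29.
C(29+6-1, 6-1) = C(34, 5) = 278256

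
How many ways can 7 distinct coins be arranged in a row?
7! = 5040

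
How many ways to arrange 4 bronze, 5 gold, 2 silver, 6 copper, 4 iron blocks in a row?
21! / (4! × 5! × 2! × 6! × 4!) = 513307594800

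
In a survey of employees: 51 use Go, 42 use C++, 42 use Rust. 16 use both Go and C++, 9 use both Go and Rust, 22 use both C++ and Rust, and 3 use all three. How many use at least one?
|A∪B∪C| = 51+42+42-16-9-22+3 = 91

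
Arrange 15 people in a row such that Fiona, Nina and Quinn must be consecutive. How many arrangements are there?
Treat the 3 as one block: (15-3+1)! × 3! = 6227020800 × 6 = 37362124800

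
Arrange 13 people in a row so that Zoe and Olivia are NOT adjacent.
Total - adjacent = 13! - (13-1)!×2 = 6227020800 - 958003200 = 5269017600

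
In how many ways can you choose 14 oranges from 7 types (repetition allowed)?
C(14+7-1, 7-1) = C(20, 6) = 38760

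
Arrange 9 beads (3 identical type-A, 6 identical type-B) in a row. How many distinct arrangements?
9! / (3! × 6!) = 84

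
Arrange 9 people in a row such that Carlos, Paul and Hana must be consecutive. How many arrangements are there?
Treat the 3 as one block: (9-3+1)! × 3! = 5040 × 6 = 30240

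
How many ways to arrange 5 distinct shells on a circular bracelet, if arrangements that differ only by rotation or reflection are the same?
(5-1)!/2 = 24/2 = 12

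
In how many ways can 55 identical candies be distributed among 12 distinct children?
C(55+12-1, 12-1) = C(66, 11) = 1074082795968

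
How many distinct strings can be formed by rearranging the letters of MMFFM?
5! / (3! × 2!) = 10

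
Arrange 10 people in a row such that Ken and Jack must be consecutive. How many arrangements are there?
Treat the 2 as one block: (10-2+1)! × 2! = 362880 × 2 = 725760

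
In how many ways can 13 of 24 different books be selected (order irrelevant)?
C(24,13) = 24!/(13!×11!) = 2496144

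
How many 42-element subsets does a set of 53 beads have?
C(53,42) = 53!/(42!×11!) = 76223753060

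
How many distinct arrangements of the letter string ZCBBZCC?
7! / (2! × 2! × 3!) = 210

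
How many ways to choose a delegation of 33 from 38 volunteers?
C(38,33) = 38!/(33!×5!) = 501942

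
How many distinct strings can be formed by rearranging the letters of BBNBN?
5! / (2! × 3!) = 10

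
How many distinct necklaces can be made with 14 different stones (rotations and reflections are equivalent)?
(14-1)!/2 = 6227020800/2 = 3113510400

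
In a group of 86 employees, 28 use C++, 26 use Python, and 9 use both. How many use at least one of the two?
|A∪B| = |A| + |B| - |A∩B| = 28 + 26 - 9 = 45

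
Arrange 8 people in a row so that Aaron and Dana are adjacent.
Treat as block: (8-1)! × 2! = 5040 × 2 = 10080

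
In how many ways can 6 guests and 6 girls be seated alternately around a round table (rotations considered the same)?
Fix one of the guests: (6-1)! ways for the remaining guests, × 6! ways for the girls = 120 × 720 = 86400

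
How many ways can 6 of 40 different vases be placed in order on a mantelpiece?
P(40,6) = 40!/(40-6)! = 2763633600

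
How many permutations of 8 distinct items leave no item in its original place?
!8 = Σ_{j=0}^{8} (-1)^j·8!/j! = 40320 - 40320 + 20160 - 6720 + 1680 - 336 + 56 - 8 + 1 = 14833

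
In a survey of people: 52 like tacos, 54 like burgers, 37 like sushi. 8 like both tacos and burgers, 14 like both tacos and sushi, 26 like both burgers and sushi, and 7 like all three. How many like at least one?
|A∪B∪C| = 52+54+37-8-14-26+7 = 102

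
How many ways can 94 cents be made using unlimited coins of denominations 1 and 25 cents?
Coefficient of x^94 in 1/(1-x^1) · 1/(1-x^25). Use j coins of 25 for j = 0..⌊94/25⌋ = 3, the rest in 1s: 3 + 1 = 4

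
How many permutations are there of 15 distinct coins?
15! = 1307674368000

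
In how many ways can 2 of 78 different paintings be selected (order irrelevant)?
C(78,2) = 78!/(2!×76!) = 3003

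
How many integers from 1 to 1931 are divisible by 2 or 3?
⌊1931/2⌋ + ⌊1931/3⌋ - ⌊1931/6⌋ = 965 + 643 - 321 = 1287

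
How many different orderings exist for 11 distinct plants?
11! = 39916800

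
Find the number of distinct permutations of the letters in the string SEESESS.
7! / (4! × 3!) = 35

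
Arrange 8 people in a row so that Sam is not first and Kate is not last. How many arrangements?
By inclusion-exclusion: 8! - 2×(8-1)! + (8-2)! = 40320 - 10080 + 720 = 30960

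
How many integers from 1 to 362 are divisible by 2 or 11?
⌊362/2⌋ + ⌊362/11⌋ - ⌊362/22⌋ = 181 + 32 - 16 = 197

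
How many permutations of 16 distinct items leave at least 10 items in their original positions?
Exactly j fixed points: C(16,j)·!(16-j); sum over j ≥ 10 (derangement numbers via !m = (m-1)·(!(m-1) + !(m-2)): !0..!6 = 1, 0, 1, 2, 9, 44, 265). Σ_{j=10}^{16} C(16,j)·!(16-j) = C(16,10)·!6 + C(16,11)·!5 + C(16,12)·!4 + C(16,13)·!3 + C(16,14)·!2 + C(16,15)·!1 + C(16,16)·!0 = 8008·265 + 4368·44 + 1820·9 + 560·2 + 120·1 + 16·0 + 1·1 = 2331933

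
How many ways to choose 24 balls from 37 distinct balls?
C(37,24) = 37!/(24!×13!) = 3562467300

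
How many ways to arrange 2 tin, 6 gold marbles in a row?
8! / (2! × 6!) = 28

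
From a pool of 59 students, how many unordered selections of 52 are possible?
C(59,52) = 59!/(52!×7!) = 341149446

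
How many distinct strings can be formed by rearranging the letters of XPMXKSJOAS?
10! / (1! × 1! × 1! × 1! × 1! × 2! × 1! × 2!) = 907200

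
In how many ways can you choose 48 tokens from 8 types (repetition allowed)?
C(48+8-1, 8-1) = C(55, 7) = 202927725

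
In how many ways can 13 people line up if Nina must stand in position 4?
Fix one position: (13-1)! = 479001600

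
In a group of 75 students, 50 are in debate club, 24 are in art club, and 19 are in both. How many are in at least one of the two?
|A∪B| = |A| + |B| - |A∩B| = 50 + 24 - 19 = 55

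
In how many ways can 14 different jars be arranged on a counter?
14! = 87178291200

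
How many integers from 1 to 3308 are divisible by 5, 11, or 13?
⌊3308/5⌋+⌊3308/11⌋+⌊3308/13⌋ - ⌊3308/55⌋-⌊3308/65⌋-⌊3308/143⌋ + ⌊3308/715⌋ = 661+300+254 - 60-50-23 + 4 = 1086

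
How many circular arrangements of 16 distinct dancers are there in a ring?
Circular: fix one position, arrange the rest. (16-1)! = 1307674368000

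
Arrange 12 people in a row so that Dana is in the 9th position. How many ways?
Fix one position: (12-1)! = 39916800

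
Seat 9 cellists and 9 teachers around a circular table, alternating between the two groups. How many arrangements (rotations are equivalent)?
Fix one of the cellists: (9-1)! ways for the remaining cellists, × 9! ways for the teachers = 40320 × 362880 = 14631321600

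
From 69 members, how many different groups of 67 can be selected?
C(69,67) = 69!/(67!×2!) = 2346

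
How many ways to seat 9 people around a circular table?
Circular: fix one position, arrange the rest. (9-1)! = 40320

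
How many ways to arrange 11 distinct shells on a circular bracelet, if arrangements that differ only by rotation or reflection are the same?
(11-1)!/2 = 3628800/2 = 1814400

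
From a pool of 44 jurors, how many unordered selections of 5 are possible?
C(44,5) = 44!/(5!×39!) = 1086008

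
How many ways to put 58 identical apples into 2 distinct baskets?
C(58+2-1, 2-1) = C(59, 1) = 59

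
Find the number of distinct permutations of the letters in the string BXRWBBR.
7! / (2! × 3! × 1! × 1!) = 420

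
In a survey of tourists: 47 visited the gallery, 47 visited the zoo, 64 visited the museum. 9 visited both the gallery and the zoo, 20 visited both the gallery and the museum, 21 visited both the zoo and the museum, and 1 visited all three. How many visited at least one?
|A∪B∪C| = 47+47+64-9-20-21+1 = 109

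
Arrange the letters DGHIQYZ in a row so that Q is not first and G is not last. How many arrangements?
By inclusion-exclusion: 7! - 2×(7-1)! + (7-2)! = 5040 - 1440 + 120 = 3720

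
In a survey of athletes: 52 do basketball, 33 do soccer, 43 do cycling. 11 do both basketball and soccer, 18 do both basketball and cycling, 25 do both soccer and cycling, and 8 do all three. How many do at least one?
|A∪B∪C| = 52+33+43-11-18-25+8 = 82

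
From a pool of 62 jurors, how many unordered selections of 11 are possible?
C(62,11) = 62!/(11!×51!) = 508271323092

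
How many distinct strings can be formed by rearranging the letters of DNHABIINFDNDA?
13! / (2! × 1! × 1! × 1! × 3! × 2! × 3!) = 43243200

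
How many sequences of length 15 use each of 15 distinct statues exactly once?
15! = 1307674368000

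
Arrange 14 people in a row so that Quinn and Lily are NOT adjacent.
Total - adjacent = 14! - (14-1)!×2 = 87178291200 - 12454041600 = 74724249600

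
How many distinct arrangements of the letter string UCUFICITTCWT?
12! / (2! × 3! × 1! × 1! × 2! × 3!) = 3326400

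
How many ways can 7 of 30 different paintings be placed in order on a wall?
P(30,7) = 30!/(30-7)! = 10260432000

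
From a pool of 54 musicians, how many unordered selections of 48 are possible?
C(54,48) = 54!/(48!×6!) = 25827165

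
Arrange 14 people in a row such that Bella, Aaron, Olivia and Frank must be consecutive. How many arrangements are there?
Treat the 4 as one block: (14-4+1)! × 4! = 39916800 × 24 = 958003200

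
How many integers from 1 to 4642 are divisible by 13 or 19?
⌊4642/13⌋ + ⌊4642/19⌋ - ⌊4642/247⌋ = 357 + 244 - 18 = 583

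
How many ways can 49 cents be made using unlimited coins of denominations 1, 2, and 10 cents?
Coefficient of x^49 in 1/(1-x^1) · 1/(1-x^2) · 1/(1-x^10). Case on j = number of 10-cent coins (j = 0..4); remainder r = 49 - 10j is made from {1,2} in ⌊r/2⌋+1 ways. r = 49, 39, 29, 19, 9 → 25 + 20 + 15 + 10 + 5 = 75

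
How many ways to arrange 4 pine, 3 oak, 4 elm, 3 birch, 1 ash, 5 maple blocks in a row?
20! / (4! × 3! × 4! × 3! × 1! × 5!) = 977728752000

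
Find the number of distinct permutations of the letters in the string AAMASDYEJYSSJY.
14! / (3! × 1! × 3! × 1! × 1! × 3! × 2!) = 201801600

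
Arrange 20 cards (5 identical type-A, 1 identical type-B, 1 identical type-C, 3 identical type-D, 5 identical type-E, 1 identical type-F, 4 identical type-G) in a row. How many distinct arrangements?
20! / (5! × 1! × 1! × 3! × 5! × 1! × 4!) = 1173274502400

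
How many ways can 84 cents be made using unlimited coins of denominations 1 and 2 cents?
Coefficient of x^84 in 1/(1-x^1) · 1/(1-x^2). Use j coins of 2 for j = 0..⌊84/2⌋ = 42, the rest in 1s: 42 + 1 = 43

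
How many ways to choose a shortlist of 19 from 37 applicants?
C(37,19) = 37!/(19!×18!) = 17672631900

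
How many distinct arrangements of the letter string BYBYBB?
6! / (2! × 4!) = 15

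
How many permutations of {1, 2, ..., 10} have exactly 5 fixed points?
Choose the 5 fixed points C(10,5) = 252, derange the rest: !5 = Σ_{j=0}^{5} (-1)^j·5!/j! = 120 - 120 + 60 - 20 + 5 - 1 = 44. Product = 252 × 44 = 11088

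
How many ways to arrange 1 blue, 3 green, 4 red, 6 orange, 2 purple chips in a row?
16! / (1! × 3! × 4! × 6! × 2!) = 100900800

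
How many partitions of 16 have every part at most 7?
Let r_j(i) = number of partitions of i into parts ≤ j, for i = 0..16. r_1(i) = 1 for all i; r_j(i) = r_{j-1}(i) + r_j(i-j). Rows j = 2..7: ≤2: 1 1 2 2 3 3 4 4 5 5 6 6 7 7 8 8 9; ≤3: 1 1 2 3 4 5 7 8 10 12 14 16 19 21 24 27 30; ≤4: 1 1 2 3 5 6 9 11 15 18 23 27 34 39 47 54 64; ≤5: 1 1 2 3 5 7 10 13 18 23 30 37 47 57 70 84 101; ≤6: 1 1 2 3 5 7 11 14 20 26 35 44 58 71 90 110 136; ≤7: 1 1 2 3 5 7 11 15 21 28 38 49 65 82 105 131 164. r_7(16) = 164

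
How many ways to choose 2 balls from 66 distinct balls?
C(66,2) = 66!/(2!×64!) = 2145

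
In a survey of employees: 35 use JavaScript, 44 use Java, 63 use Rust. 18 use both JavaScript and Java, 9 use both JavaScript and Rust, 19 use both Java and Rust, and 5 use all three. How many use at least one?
|A∪B∪C| = 35+44+63-18-9-19+5 = 101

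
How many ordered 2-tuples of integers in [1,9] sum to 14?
Coefficient of x^14 in (x + x² + ... + x^9)^2. By inclusion-exclusion on dice exceeding 9: Σ_j (-1)^j C(2,j)·C(14-1-9j, 1) = C(2,0)·C(13,1) - C(2,1)·C(4,1) = 1·13 - 2·4 = 5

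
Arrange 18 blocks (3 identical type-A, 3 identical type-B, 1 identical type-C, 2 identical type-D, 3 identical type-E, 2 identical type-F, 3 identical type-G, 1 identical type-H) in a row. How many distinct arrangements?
18! / (3! × 3! × 1! × 2! × 3! × 2! × 3! × 1!) = 1235025792000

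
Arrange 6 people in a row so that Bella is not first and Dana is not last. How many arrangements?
By inclusion-exclusion: 6! - 2×(6-1)! + (6-2)! = 720 - 240 + 24 = 504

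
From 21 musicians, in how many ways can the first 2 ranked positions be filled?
P(21,2) = 21!/(21-2)! = 420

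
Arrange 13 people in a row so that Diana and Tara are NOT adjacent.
Total - adjacent = 13! - (13-1)!×2 = 6227020800 - 958003200 = 5269017600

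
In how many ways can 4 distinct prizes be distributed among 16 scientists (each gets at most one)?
P(16,4) = 16!/(16-4)! = 43680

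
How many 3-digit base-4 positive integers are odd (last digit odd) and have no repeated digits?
Last∈{1,3}. Last=0: 0. Last nonzero: 2×2×P(2,1) = 8. Total = 8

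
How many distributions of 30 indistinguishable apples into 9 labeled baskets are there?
C(30+9-1, 9-1) = C(38, 8) = 48903492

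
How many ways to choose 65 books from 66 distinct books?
C(66,65) = 66!/(65!×1!) = 66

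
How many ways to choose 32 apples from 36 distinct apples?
C(36,32) = 36!/(32!×4!) = 58905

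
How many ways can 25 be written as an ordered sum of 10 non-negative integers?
C(25+10-1, 10-1) = C(34, 9) = 52451256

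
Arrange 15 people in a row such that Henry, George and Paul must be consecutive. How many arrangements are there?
Treat the 3 as one block: (15-3+1)! × 3! = 6227020800 × 6 = 37362124800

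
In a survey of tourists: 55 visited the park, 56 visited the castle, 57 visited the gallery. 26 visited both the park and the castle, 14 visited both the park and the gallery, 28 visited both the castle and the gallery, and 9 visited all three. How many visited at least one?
|A∪B∪C| = 55+56+57-26-14-28+9 = 109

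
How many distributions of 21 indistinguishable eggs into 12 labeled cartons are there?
C(21+12-1, 12-1) = C(32, 11) = 129024480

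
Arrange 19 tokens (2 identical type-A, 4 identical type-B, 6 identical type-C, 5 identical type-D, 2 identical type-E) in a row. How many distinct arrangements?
19! / (2! × 4! × 6! × 5! × 2!) = 14665931280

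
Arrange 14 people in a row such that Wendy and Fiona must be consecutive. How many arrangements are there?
Treat the 2 as one block: (14-2+1)! × 2! = 6227020800 × 2 = 12454041600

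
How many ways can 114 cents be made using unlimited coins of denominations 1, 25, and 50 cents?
Coefficient of x^114 in 1/(1-x^1) · 1/(1-x^25) · 1/(1-x^50). Case on j = number of 50-cent coins (j = 0..2); remainder r = 114 - 50j is made from {1,25} in ⌊r/25⌋+1 ways. r = 114, 64, 14 → 5 + 3 + 1 = 9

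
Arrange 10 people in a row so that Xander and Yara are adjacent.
Treat as block: (10-1)! × 2! = 362880 × 2 = 725760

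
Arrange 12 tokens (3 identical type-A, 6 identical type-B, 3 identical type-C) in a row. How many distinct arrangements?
12! / (3! × 6! × 3!) = 18480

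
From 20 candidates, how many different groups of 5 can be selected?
C(20,5) = 20!/(5!×15!) = 15504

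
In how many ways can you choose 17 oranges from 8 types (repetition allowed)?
C(17+8-1, 8-1) = C(24, 7) = 346104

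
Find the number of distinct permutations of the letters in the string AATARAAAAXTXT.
13! / (2! × 7! × 3! × 1!) = 102960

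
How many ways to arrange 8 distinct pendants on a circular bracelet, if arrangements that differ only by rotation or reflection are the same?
(8-1)!/2 = 5040/2 = 2520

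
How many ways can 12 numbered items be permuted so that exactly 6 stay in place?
Choose the 6 fixed points C(12,6) = 924, derange the rest: !6 = Σ_{j=0}^{6} (-1)^j·6!/j! = 720 - 720 + 360 - 120 + 30 - 6 + 1 = 265. Product = 924 × 265 = 244860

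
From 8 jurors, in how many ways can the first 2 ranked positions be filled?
P(8,2) = 8!/(8-2)! = 56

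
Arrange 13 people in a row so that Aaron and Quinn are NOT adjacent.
Total - adjacent = 13! - (13-1)!×2 = 6227020800 - 958003200 = 5269017600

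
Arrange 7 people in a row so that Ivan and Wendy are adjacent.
Treat as block: (7-1)! × 2! = 720 × 2 = 1440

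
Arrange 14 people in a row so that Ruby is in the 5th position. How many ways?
Fix one position: (14-1)! = 6227020800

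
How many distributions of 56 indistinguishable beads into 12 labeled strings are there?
C(56+12-1, 12-1) = C(67, 11) = 1285063345176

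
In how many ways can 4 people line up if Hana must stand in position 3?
Fix one position: (4-1)! = 6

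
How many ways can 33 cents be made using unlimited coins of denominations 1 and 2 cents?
Coefficient of x^33 in 1/(1-x^1) · 1/(1-x^2). Use j coins of 2 for j = 0..⌊33/2⌋ = 16, the rest in 1s: 16 + 1 = 17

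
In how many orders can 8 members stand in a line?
8! = 40320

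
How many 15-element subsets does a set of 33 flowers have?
C(33,15) = 33!/(15!×18!) = 1037158320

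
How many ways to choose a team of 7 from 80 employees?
C(80,7) = 80!/(7!×73!) = 3176716400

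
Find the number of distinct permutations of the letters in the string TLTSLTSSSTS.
11! / (2! × 5! × 4!) = 6930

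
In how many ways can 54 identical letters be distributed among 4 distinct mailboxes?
C(54+4-1, 4-1) = C(57, 3) = 29260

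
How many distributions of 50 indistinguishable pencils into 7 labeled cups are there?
C(50+7-1, 7-1) = C(56, 6) = 32468436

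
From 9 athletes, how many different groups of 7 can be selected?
C(9,7) = 9!/(7!×2!) = 36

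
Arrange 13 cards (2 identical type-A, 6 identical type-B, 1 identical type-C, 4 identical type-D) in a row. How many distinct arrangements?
13! / (2! × 6! × 1! × 4!) = 180180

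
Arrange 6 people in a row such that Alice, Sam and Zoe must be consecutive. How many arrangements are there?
Treat the 3 as one block: (6-3+1)! × 3! = 24 × 6 = 144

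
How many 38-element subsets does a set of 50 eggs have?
C(50,38) = 50!/(38!×12!) = 121399651100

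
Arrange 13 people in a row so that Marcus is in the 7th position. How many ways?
Fix one position: (13-1)! = 479001600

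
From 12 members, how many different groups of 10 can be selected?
C(12,10) = 12!/(10!×2!) = 66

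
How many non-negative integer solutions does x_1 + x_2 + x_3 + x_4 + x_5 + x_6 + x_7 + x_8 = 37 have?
C(37+8-1, 8-1) = C(44, 7) = 38320568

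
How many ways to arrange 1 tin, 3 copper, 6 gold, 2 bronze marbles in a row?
12! / (1! × 3! × 6! × 2!) = 55440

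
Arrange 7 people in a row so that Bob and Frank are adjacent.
Treat as block: (7-1)! × 2! = 720 × 2 = 1440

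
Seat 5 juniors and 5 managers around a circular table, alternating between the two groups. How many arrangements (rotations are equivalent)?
Fix one of the juniors: (5-1)! ways for the remaining juniors, × 5! ways for the managers = 24 × 120 = 2880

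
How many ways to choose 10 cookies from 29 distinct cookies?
C(29,10) = 29!/(10!×19!) = 20030010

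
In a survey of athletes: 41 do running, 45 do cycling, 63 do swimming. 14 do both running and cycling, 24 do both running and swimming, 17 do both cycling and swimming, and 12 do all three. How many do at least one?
|A∪B∪C| = 41+45+63-14-24-17+12 = 106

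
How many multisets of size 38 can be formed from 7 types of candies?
C(38+7-1, 7-1) = C(44, 6) = 7059052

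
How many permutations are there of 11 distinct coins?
11! = 39916800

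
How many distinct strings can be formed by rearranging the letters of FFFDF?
5! / (1! × 4!) = 5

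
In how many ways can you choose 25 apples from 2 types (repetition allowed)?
C(25+2-1, 2-1) = C(26, 1) = 26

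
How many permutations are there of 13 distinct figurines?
13! = 6227020800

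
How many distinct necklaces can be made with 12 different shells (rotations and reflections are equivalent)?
(12-1)!/2 = 39916800/2 = 19958400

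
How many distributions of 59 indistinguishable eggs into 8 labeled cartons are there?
C(59+8-1, 8-1) = C(66, 7) = 778789440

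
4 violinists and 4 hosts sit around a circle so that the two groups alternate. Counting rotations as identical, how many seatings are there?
Fix one of the violinists: (4-1)! ways for the remaining violinists, × 4! ways for the hosts = 6 × 24 = 144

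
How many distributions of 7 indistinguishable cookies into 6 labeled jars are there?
C(7+6-1, 6-1) = C(12, 5) = 792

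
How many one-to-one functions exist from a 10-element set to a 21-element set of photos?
P(21,10) = 21!/(21-10)! = 1279935820800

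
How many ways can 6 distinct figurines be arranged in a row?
6! = 720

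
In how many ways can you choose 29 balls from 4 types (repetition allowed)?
C(29+4-1, 4-1) = C(32, 3) = 4960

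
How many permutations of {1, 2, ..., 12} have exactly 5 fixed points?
Choose the 5 fixed points C(12,5) = 792, derange the rest: !7 = Σ_{j=0}^{7} (-1)^j·7!/j! = 5040 - 5040 + 2520 - 840 + 210 - 42 + 7 - 1 = 1854. Product = 792 × 1854 = 1468368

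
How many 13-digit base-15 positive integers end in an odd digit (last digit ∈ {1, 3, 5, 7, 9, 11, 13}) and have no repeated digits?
Last∈{1,3,5,7,9,11,13}. Last=0: 0. Last nonzero: 7×13×P(13,11) = 283329446400. Total = 283329446400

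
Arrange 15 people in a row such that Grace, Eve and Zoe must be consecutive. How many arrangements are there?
Treat the 3 as one block: (15-3+1)! × 3! = 6227020800 × 6 = 37362124800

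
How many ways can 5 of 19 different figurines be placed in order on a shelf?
P(19,5) = 19!/(19-5)! = 1395360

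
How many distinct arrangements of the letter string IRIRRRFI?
8! / (1! × 3! × 4!) = 280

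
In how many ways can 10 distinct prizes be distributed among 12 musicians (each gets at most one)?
P(12,10) = 12!/(12-10)! = 239500800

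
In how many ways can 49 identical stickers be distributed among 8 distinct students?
C(49+8-1, 8-1) = C(56, 7) = 231917400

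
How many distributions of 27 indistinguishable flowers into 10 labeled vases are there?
C(27+10-1, 10-1) = C(36, 9) = 94143280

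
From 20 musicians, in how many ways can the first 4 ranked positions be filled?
P(20,4) = 20!/(20-4)! = 116280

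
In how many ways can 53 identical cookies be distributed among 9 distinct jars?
C(53+9-1, 9-1) = C(61, 8) = 2944827765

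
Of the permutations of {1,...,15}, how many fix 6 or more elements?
Exactly j fixed points: C(15,j)·!(15-j); sum over j ≥ 6 (derangement numbers via !m = (m-1)·(!(m-1) + !(m-2)): !0..!9 = 1, 0, 1, 2, 9, 44, 265, 1854, 14833, 133496). Σ_{j=6}^{15} C(15,j)·!(15-j) = C(15,6)·!9 + C(15,7)·!8 + C(15,8)·!7 + C(15,9)·!6 + C(15,10)·!5 + C(15,11)·!4 + C(15,12)·!3 + C(15,13)·!2 + C(15,14)·!1 + C(15,15)·!0 = 5005·133496 + 6435·14833 + 6435·1854 + 5005·265 + 3003·44 + 1365·9 + 455·2 + 105·1 + 15·0 + 1·1 = 777000083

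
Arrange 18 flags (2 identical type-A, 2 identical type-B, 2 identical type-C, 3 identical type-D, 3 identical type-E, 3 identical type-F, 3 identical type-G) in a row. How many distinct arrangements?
18! / (2! × 2! × 2! × 3! × 3! × 3! × 3!) = 617512896000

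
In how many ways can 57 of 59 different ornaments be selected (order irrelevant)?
C(59,57) = 59!/(57!×2!) = 1711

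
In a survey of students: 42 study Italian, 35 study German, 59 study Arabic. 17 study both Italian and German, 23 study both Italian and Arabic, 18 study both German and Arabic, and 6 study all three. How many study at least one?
|A∪B∪C| = 42+35+59-17-23-18+6 = 84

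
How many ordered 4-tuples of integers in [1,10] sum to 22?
Coefficient of x^22 in (x + x² + ... + x^10)^4. By inclusion-exclusion on dice exceeding 10: Σ_j (-1)^j C(4,j)·C(22-1-10j, 3) = C(4,0)·C(21,3) - C(4,1)·C(11,3) = 1·1330 - 4·165 = 670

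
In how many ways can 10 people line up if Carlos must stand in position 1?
Fix one position: (10-1)! = 362880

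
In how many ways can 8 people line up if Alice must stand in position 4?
Fix one position: (8-1)! = 5040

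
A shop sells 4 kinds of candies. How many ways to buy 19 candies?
C(19+4-1, 4-1) = C(22, 3) = 1540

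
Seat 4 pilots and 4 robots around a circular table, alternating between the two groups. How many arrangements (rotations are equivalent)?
Fix one of the pilots: (4-1)! ways for the remaining pilots, × 4! ways for the robots = 6 × 24 = 144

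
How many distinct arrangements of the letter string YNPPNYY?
7! / (2! × 3! × 2!) = 210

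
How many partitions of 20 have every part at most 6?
Let r_j(i) = number of partitions of i into parts ≤ j, for i = 0..20. r_1(i) = 1 for all i; r_j(i) = r_{j-1}(i) + r_j(i-j). Rows j = 2..6: ≤2: 1 1 2 2 3 3 4 4 5 5 6 6 7 7 8 8 9 9 10 10 11; ≤3: 1 1 2 3 4 5 7 8 10 12 14 16 19 21 24 27 30 33 37 40 44; ≤4: 1 1 2 3 5 6 9 11 15 18 23 27 34 39 47 54 64 72 84 94 108; ≤5: 1 1 2 3 5 7 10 13 18 23 30 37 47 57 70 84 101 119 141 164 192; ≤6: 1 1 2 3 5 7 11 14 20 26 35 44 58 71 90 110 136 163 199 235 282. r_6(20) = 282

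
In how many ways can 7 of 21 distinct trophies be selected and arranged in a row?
P(21,7) = 21!/(21-7)! = 586051200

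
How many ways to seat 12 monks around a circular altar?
Circular: fix one position, arrange the rest. (12-1)! = 39916800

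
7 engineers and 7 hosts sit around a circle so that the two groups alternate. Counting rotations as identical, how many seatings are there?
Fix one of the engineers: (7-1)! ways for the remaining engineers, × 7! ways for the hosts = 720 × 5040 = 3628800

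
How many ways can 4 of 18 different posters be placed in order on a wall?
P(18,4) = 18!/(18-4)! = 73440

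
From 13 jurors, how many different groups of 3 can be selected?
C(13,3) = 13!/(3!×10!) = 286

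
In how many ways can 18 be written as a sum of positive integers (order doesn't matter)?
Pentagonal recurrence p(n) = p(n-1) + p(n-2) - p(n-5) - p(n-7) + p(n-12) + p(n-15) - ... gives p(0..17) = 1, 1, 2, 3, 5, 7, 11, 15, 22, 30, 42, 56, 77, 101, 135, 176, 231, 297. p(18) = p(17) + p(16) - p(13) - p(11) + p(6) + p(3) = 297 + 231 - 101 - 56 + 11 + 3 = 385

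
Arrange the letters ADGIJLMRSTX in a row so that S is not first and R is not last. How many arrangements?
By inclusion-exclusion: 11! - 2×(11-1)! + (11-2)! = 39916800 - 7257600 + 362880 = 33022080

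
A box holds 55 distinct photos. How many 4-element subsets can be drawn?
C(55,4) = 55!/(4!×51!) = 341055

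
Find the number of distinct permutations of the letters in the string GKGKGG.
6! / (4! × 2!) = 15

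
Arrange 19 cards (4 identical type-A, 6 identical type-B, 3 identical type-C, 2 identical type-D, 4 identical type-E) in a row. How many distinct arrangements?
19! / (4! × 6! × 3! × 2! × 4!) = 24443218800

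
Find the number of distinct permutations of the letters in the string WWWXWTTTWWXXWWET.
16! / (4! × 8! × 1! × 3!) = 3603600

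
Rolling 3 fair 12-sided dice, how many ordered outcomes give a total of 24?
Coefficient of x^24 in (x + x² + ... + x^12)^3. By inclusion-exclusion on dice exceeding 12: Σ_j (-1)^j C(3,j)·C(24-1-12j, 2) = C(3,0)·C(23,2) - C(3,1)·C(11,2) = 1·253 - 3·55 = 88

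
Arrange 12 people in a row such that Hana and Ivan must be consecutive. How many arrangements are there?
Treat the 2 as one block: (12-2+1)! × 2! = 39916800 × 2 = 79833600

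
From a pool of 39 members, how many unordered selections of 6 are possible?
C(39,6) = 39!/(6!×33!) = 3262623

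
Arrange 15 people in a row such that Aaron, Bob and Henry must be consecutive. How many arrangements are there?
Treat the 3 as one block: (15-3+1)! × 3! = 6227020800 × 6 = 37362124800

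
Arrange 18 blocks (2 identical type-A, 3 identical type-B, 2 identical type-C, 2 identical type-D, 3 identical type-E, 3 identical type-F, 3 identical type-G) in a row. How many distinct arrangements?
18! / (2! × 3! × 2! × 2! × 3! × 3! × 3!) = 617512896000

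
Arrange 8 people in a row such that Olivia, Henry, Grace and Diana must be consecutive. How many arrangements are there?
Treat the 4 as one block: (8-4+1)! × 4! = 120 × 24 = 2880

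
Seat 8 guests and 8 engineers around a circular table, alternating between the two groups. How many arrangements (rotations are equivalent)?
Fix one of the guests: (8-1)! ways for the remaining guests, × 8! ways for the engineers = 5040 × 40320 = 203212800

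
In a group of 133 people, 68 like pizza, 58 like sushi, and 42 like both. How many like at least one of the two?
|A∪B| = |A| + |B| - |A∩B| = 68 + 58 - 42 = 84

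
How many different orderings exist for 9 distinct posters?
9! = 362880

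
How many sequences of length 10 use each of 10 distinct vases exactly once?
10! = 3628800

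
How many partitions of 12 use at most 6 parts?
By conjugation, equals partitions of 12 into parts ≤ 6. Let r_j(i) = number of partitions of i into parts ≤ j, for i = 0..12. r_1(i) = 1 for all i; r_j(i) = r_{j-1}(i) + r_j(i-j). Rows j = 2..6: ≤2: 1 1 2 2 3 3 4 4 5 5 6 6 7; ≤3: 1 1 2 3 4 5 7 8 10 12 14 16 19; ≤4: 1 1 2 3 5 6 9 11 15 18 23 27 34; ≤5: 1 1 2 3 5 7 10 13 18 23 30 37 47; ≤6: 1 1 2 3 5 7 11 14 20 26 35 44 58. r_6(12) = 58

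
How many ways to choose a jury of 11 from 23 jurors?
C(23,11) = 23!/(11!×12!) = 1352078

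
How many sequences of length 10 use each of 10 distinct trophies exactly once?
10! = 3628800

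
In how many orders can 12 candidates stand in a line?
12! = 479001600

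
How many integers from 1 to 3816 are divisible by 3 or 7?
⌊3816/3⌋ + ⌊3816/7⌋ - ⌊3816/21⌋ = 1272 + 545 - 181 = 1636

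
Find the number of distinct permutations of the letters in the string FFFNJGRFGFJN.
12! / (2! × 2! × 1! × 2! × 5!) = 498960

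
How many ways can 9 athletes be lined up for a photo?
9! = 362880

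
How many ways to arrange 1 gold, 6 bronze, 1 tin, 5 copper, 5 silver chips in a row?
18! / (1! × 6! × 1! × 5! × 5!) = 617512896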